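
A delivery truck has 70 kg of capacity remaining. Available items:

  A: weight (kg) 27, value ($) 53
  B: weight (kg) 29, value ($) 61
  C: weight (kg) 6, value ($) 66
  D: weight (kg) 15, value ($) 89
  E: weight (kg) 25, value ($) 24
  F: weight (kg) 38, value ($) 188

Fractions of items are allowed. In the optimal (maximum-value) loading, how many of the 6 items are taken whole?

3

Order: C (66/6=11.00) > D (89/15=5.93) > F (188/38=4.95) > B (61/29=2.10) > A (53/27=1.96) > E (24/25=0.96)
Fill: take C (6 @ 66) → take D (15 @ 89) → take F (38 @ 188) → take 11/29 of B → 23.14; 70/70 used.
3 item(s) taken whole; one partial (take 11/29 of B).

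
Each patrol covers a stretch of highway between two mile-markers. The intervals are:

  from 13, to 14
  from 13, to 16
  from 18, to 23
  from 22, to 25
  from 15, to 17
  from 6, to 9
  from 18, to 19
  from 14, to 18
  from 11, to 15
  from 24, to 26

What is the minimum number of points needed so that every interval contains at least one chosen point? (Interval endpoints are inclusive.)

5

Process intervals by earliest right end; each time one isn't hit yet, stab at its right endpoint.
By right end: [6,9]  [13,14]  [11,15]  [13,16]  [15,17]  [14,18]  [18,19]  [18,23]  [22,25]  [24,26]
[6,9] uncovered → point at 9; [13,14] uncovered → point at 14; [15,17] uncovered → point at 17; [18,19] uncovered → point at 19; [22,25] uncovered → point at 25.
Points: 9, 14, 17, 19, 25 (5 total).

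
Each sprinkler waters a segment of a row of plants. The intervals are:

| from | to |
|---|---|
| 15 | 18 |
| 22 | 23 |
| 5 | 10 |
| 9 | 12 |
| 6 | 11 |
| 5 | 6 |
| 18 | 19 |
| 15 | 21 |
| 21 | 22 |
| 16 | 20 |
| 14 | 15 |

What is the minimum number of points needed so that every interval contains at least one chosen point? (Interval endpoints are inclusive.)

5

By right end: [5,6]  [5,10]  [6,11]  [9,12]  [14,15]  [15,18]  [18,19]  [16,20]  [15,21]  [21,22]  [22,23]
[5,6] uncovered → point at 6; [9,12] uncovered → point at 12; [14,15] uncovered → point at 15; [18,19] uncovered → point at 19; [21,22] uncovered → point at 22.
Points: 6, 12, 15, 19, 22 (5 total).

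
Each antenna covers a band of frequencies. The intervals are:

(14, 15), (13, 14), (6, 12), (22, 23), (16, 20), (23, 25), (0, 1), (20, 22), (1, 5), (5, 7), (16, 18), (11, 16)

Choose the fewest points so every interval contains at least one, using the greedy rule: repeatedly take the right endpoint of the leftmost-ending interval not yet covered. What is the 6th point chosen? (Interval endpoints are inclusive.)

By right end: [0,1]  [1,5]  [5,7]  [6,12]  [13,14]  [14,15]  [11,16]  [16,18]  [16,20]  [20,22]  [22,23]  [23,25]
[0,1] uncovered → point at 1; [5,7] uncovered → point at 7; [13,14] uncovered → point at 14; [16,18] uncovered → point at 18; [20,22] uncovered → point at 22; [23,25] uncovered → point at 25.
Points: 1, 7, 14, 18, 22, 25 (6 total).

25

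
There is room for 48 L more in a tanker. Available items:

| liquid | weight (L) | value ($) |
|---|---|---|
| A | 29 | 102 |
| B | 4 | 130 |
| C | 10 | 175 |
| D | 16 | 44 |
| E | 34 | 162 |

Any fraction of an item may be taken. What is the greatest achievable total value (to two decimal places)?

467.00

Order: B (130/4=32.50) > C (175/10=17.50) > E (162/34=4.76) > A (102/29=3.52) > D (44/16=2.75)
Fill: take B (4 @ 130) → take C (10 @ 175) → take E (34 @ 162); 48/48 used.
Total value = 467.00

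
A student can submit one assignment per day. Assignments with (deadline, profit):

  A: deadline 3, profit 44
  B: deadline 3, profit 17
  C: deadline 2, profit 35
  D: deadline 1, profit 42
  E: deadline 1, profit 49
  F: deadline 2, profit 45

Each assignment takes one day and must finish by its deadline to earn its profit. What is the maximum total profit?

Take jobs in profit order; each goes to the latest open slot no later than its deadline.
By profit: E(d1,49), F(d2,45), A(d3,44), D(d1,42), C(d2,35), B(d3,17)
E→slot 1; F→slot 2; A→slot 3; D skipped; C skipped; B skipped.
Profit = 49 + 45 + 44 = 138

138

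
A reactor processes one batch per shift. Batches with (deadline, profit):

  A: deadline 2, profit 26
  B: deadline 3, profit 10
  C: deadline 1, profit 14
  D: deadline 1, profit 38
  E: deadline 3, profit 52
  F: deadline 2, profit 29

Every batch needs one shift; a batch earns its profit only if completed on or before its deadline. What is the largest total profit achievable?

119

Sort by profit descending; place each in the latest free slot ≤ its deadline.
Profit order: E=52 D=38 F=29 A=26 C=14 B=10
Assign: E→slot 3, D→slot 1, F→slot 2, A skipped, C skipped, B skipped.
Slots: [1:D] [2:F] [3:E]
Profit = 38 + 29 + 52 = 119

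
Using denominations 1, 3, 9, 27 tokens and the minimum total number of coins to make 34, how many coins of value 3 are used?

2

34 − 1×27→7 − 2×3→1 − 1×1→0
Count of 3: 2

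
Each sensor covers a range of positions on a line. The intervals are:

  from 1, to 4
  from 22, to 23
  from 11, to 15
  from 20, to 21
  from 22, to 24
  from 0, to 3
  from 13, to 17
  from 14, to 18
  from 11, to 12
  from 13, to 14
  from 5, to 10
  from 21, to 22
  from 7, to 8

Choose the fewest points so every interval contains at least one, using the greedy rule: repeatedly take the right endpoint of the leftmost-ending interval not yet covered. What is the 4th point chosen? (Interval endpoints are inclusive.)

14

Sorted: [0,3] [1,4] [7,8] [5,10] [11,12] [13,14] [11,15] [13,17] [14,18] [20,21] [21,22] [22,23] [22,24]
{[0,3],[1,4]} hit by 3; {[7,8],[5,10]} hit by 8; {[11,12]} hit by 12; {[13,14],[11,15],[13,17],[14,18]} hit by 14; {[20,21],[21,22]} hit by 21; {[22,23],[22,24]} hit by 23.
Points: 3, 8, 12, 14, 21, 23 (6 total).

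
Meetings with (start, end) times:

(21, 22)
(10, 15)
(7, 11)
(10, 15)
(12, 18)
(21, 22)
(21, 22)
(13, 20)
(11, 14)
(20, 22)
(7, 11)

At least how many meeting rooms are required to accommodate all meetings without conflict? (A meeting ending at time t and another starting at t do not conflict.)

5

Count concurrent intervals with a sweep; the peak is the room count.
Events (time:±→running): 7:+→1 7:+→2 10:+→3 10:+→4 11:-→3 11:-→2 11:+→3 12:+→4 13:+→5 … peak 5.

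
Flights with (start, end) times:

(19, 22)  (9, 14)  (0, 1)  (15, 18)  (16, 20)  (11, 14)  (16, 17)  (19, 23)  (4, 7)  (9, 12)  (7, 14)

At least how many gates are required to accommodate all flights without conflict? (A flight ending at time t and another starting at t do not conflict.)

4

Count concurrent intervals with a sweep; the peak is the room count.
Events (time:±→running): 0:+→1 1:-→0 4:+→1 7:-→0 7:+→1 9:+→2 9:+→3 11:+→4 … peak 4.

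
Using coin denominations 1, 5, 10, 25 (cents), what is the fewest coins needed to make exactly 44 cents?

Use the largest denomination that fits, subtract, and repeat.
44 − 1×25→19 − 1×10→9 − 1×5→4 − 4×1→0
Total coins = 1 + 1 + 1 + 4 = 7

7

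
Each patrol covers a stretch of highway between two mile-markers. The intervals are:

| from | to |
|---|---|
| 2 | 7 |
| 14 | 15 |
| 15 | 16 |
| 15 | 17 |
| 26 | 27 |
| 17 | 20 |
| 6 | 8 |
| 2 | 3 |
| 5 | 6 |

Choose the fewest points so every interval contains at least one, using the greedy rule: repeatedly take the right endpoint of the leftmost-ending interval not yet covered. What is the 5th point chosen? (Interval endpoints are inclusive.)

27

Process intervals by earliest right end; each time one isn't hit yet, stab at its right endpoint.
By right end: [2,3]  [5,6]  [2,7]  [6,8]  [14,15]  [15,16]  [15,17]  [17,20]  [26,27]
[2,3] uncovered → point at 3; [5,6] uncovered → point at 6; [14,15] uncovered → point at 15; [17,20] uncovered → point at 20; [26,27] uncovered → point at 27.
Points: 3, 6, 15, 20, 27 (5 total).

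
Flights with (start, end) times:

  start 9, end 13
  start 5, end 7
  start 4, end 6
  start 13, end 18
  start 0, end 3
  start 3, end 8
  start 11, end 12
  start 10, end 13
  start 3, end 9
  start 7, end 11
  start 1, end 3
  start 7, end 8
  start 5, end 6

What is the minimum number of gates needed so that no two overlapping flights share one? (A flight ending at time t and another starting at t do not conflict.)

5

Count concurrent intervals with a sweep; the peak is the room count.
starts: [0, 1, 3, 3, 4, 5, 5, 7, 7, 9, 10, 11, 13]
ends:   [3, 3, 6, 6, 7, 8, 8, 9, 11, 12, 13, 13, 18]
s0→1 s1→2 e3→1 e3→0 s3→1 s3→2 s4→3 s5→4 s5→5  — peak 5.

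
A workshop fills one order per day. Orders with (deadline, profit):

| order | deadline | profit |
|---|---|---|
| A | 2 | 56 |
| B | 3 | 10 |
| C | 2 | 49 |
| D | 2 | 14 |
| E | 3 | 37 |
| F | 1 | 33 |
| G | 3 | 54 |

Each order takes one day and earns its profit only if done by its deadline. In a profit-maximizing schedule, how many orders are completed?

Take jobs in profit order; each goes to the latest open slot no later than its deadline.
By profit: A(d2,56), G(d3,54), C(d2,49), E(d3,37), F(d1,33), D(d2,14), B(d3,10)
A→slot 2; G→slot 3; C→slot 1; E skipped; F skipped; D skipped; B skipped.
3 of 7 scheduled.

3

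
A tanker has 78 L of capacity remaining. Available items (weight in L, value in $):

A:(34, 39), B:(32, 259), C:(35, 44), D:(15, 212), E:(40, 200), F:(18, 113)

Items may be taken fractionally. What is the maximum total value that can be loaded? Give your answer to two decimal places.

Sort by value per unit weight and fill in that order.
Ratios (sorted): D 14.13, B 8.09, F 6.28, E 5.00, C 1.26, A 1.15
take D (15 @ 212); take B (32 @ 259); take F (18 @ 113); take 13/40 of E → 65.00. Capacity used 78/78.
Total value = 649.00

649.00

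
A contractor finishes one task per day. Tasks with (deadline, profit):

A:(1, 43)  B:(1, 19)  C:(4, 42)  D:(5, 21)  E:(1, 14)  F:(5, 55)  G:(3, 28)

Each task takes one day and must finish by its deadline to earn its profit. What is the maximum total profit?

Take jobs in profit order; each goes to the latest open slot no later than its deadline.
Profit order: F=55 A=43 C=42 G=28 D=21 B=19 E=14
Assign: F→slot 5, A→slot 1, C→slot 4, G→slot 3, D→slot 2, B skipped, E skipped.
Slots: [1:A] [2:D] [3:G] [4:C] [5:F]
Profit = 43 + 21 + 28 + 42 + 55 = 189

189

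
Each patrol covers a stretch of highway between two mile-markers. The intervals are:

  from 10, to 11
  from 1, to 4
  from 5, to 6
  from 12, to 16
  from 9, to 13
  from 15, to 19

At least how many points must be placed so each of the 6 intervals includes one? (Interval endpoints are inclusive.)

4

Sorted: [1,4] [5,6] [10,11] [9,13] [12,16] [15,19]
{[1,4]} hit by 4; {[5,6]} hit by 6; {[10,11],[9,13]} hit by 11; {[12,16],[15,19]} hit by 16.
Points: 4, 6, 11, 16 (4 total).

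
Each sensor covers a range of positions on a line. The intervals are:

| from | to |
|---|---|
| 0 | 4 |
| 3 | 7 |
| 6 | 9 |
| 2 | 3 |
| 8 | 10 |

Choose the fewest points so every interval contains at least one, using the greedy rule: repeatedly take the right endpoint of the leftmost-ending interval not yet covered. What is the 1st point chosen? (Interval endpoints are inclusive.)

Sorted: [2,3] [0,4] [3,7] [6,9] [8,10]
{[2,3],[0,4],[3,7]} hit by 3; {[6,9],[8,10]} hit by 9.
Points: 3, 9 (2 total).

3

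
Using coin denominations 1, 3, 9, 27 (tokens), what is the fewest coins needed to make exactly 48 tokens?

Greedy: take as many of the largest coin as possible, then repeat with the remainder.
48 = 1×27 + 2×9 + 1×3
Total coins = 1 + 2 + 1 = 4

4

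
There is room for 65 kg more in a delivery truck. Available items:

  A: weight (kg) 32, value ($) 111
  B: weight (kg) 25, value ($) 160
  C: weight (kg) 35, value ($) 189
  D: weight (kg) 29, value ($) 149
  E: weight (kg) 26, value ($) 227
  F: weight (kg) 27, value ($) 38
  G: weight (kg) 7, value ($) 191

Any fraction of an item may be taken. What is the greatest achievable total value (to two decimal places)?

615.80

Order: G (191/7=27.29) > E (227/26=8.73) > B (160/25=6.40) > C (189/35=5.40) > D (149/29=5.14) > A (111/32=3.47) > F (38/27=1.41)
Fill: take G (7 @ 191) → take E (26 @ 227) → take B (25 @ 160) → take 7/35 of C → 37.80; 65/65 used.
Total value = 615.80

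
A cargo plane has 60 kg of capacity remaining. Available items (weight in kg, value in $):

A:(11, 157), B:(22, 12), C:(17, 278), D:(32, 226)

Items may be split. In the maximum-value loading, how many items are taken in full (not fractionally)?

3

Order: C (278/17=16.35) > A (157/11=14.27) > D (226/32=7.06) > B (12/22=0.55)
Fill: take C (17 @ 278) → take A (11 @ 157) → take D (32 @ 226); 60/60 used.
3 item(s) taken whole.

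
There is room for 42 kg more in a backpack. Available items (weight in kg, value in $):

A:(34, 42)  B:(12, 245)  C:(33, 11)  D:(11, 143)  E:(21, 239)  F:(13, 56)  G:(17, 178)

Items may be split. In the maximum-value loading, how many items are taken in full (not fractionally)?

2

Ratios (sorted): B 20.42, D 13.00, E 11.38, G 10.47, F 4.31, A 1.24, C 0.33
take B (12 @ 245); take D (11 @ 143); take 19/21 of E → 216.24. Capacity used 42/42.
2 item(s) taken whole; one partial (take 19/21 of E).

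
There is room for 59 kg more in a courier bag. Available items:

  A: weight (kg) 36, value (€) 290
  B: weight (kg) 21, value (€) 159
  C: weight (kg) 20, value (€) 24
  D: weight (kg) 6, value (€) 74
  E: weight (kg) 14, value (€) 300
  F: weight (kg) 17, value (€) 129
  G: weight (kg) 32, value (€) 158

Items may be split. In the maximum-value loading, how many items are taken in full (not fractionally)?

Sort by value per unit weight and fill in that order.
Ratios (sorted): E 21.43, D 12.33, A 8.06, F 7.59, B 7.57, G 4.94, C 1.20
take E (14 @ 300); take D (6 @ 74); take A (36 @ 290); take 3/17 of F → 22.76. Capacity used 59/59.
3 item(s) taken whole; one partial (take 3/17 of F).

3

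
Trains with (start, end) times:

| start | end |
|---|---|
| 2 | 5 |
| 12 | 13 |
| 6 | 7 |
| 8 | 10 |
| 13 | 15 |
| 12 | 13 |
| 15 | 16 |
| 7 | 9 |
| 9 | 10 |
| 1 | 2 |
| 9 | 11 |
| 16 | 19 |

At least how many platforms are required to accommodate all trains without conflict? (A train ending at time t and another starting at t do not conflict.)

Count concurrent intervals with a sweep; the peak is the room count.
Events (time:±→running): 1:+→1 2:-→0 2:+→1 5:-→0 6:+→1 7:-→0 7:+→1 8:+→2 9:-→1 9:+→2 9:+→3 … peak 3.

3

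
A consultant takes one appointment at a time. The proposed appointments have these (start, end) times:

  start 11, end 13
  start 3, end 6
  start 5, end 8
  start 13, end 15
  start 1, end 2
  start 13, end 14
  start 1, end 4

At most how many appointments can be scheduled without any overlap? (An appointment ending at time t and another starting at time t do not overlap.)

Sorted by end: (1,2)  (1,4)  (3,6)  (5,8)  (11,13)  (13,14)  (13,15)
take (1,2); skip (1,4); take (3,6); skip (5,8); take (11,13); take (13,14); skip (13,15).
Selected 4 appointments.

4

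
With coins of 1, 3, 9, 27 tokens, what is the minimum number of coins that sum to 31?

3

Greedy: take as many of the largest coin as possible, then repeat with the remainder.
31 − 1×27→4 − 1×3→1 − 1×1→0
Total coins = 1 + 1 + 1 = 3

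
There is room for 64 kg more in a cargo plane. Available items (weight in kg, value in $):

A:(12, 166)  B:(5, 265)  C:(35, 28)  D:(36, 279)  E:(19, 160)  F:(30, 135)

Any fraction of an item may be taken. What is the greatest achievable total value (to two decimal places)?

808.00

Greedy by value/weight ratio, highest first.
Ratios (sorted): B 53.00, A 13.83, E 8.42, D 7.75, F 4.50, C 0.80
take B (5 @ 265); take A (12 @ 166); take E (19 @ 160); take 28/36 of D → 217.00. Capacity used 64/64.
Total value = 808.00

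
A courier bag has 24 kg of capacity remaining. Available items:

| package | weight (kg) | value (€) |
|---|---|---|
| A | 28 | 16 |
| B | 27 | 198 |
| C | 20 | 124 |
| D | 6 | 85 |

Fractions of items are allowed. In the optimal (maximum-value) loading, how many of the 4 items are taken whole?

1

Ratios (sorted): D 14.17, B 7.33, C 6.20, A 0.57
take D (6 @ 85); take 18/27 of B → 132.00. Capacity used 24/24.
1 item(s) taken whole; one partial (take 18/27 of B).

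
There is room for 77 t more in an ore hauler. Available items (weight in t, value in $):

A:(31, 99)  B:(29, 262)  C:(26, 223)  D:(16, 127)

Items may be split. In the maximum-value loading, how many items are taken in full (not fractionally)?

Greedy by value/weight ratio, highest first.
Ratios (sorted): B 9.03, C 8.58, D 7.94, A 3.19
take B (29 @ 262); take C (26 @ 223); take D (16 @ 127); take 6/31 of A → 19.16. Capacity used 77/77.
3 item(s) taken whole; one partial (take 6/31 of A).

3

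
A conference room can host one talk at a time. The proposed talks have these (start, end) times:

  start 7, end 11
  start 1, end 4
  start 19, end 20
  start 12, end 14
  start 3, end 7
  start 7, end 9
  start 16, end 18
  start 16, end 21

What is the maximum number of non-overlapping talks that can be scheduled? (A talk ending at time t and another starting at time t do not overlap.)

Greedy by earliest finish: after sorting by end time, pick each interval compatible with the last pick.
Sorted by end: (1,4)  (3,7)  (7,9)  (7,11)  (12,14)  (16,18)  (19,20)  (16,21)
take (1,4); skip (3,7); take (7,9); take (12,14); take (16,18); take (19,20); skip (16,21).
Selected 5 talks.

5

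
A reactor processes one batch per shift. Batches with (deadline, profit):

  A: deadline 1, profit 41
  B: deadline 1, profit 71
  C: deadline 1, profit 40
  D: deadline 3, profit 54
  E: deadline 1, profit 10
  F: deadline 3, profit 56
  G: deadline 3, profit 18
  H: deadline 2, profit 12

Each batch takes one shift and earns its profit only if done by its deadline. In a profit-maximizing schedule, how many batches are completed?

Take jobs in profit order; each goes to the latest open slot no later than its deadline.
Profit order: B=71 F=56 D=54 A=41 C=40 G=18 H=12 E=10
Assign: B→slot 1, F→slot 3, D→slot 2, A skipped, C skipped, G skipped, H skipped, E skipped.
Slots: [1:B] [2:D] [3:F]
3 of 8 scheduled.

3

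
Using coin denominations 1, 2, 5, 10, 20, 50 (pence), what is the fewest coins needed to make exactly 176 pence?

6

Greedy: take as many of the largest coin as possible, then repeat with the remainder.
176 = 3×50 + 1×20 + 1×5 + 1×1
Total coins = 3 + 1 + 1 + 1 = 6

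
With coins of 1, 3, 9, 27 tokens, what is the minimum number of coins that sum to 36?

2

36 − 1×27→9 − 1×9→0
Total coins = 1 + 1 = 2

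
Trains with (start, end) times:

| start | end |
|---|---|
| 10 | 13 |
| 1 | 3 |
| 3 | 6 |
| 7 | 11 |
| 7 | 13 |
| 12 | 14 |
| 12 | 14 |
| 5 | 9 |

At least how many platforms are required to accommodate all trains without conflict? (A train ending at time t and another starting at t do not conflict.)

4

Events (time:±→running): 1:+→1 3:-→0 3:+→1 5:+→2 6:-→1 7:+→2 7:+→3 9:-→2 10:+→3 11:-→2 12:+→3 12:+→4 … peak 4.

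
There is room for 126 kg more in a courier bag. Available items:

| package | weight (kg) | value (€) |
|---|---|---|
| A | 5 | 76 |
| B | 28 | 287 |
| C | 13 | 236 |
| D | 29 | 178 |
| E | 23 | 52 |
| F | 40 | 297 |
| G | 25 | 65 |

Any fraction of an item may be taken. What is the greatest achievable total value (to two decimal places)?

Ratios (sorted): C 18.15, A 15.20, B 10.25, F 7.42, D 6.14, G 2.60, E 2.26
take C (13 @ 236); take A (5 @ 76); take B (28 @ 287); take F (40 @ 297); take D (29 @ 178); take 11/25 of G → 28.60. Capacity used 126/126.
Total value = 1102.60

1102.60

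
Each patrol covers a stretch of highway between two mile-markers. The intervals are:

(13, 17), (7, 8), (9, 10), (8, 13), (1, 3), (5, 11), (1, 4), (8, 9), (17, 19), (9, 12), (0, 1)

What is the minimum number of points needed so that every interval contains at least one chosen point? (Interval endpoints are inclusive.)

4

Process intervals by earliest right end; each time one isn't hit yet, stab at its right endpoint.
Sorted: [0,1] [1,3] [1,4] [7,8] [8,9] [9,10] [5,11] [9,12] [8,13] [13,17] [17,19]
{[0,1],[1,3],[1,4]} hit by 1; {[7,8],[8,9]} hit by 8; {[9,10],[5,11],[9,12],[8,13]} hit by 10; {[13,17],[17,19]} hit by 17.
Points: 1, 8, 10, 17 (4 total).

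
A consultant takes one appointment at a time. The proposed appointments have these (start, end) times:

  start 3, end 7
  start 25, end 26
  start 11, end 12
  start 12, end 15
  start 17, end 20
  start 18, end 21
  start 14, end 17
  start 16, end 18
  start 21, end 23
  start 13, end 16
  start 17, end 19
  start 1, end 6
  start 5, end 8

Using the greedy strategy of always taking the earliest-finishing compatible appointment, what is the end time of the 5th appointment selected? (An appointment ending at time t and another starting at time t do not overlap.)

21

Sort by end time and greedily take each interval whose start is ≥ the last chosen end.
Sorted by end: (1,6)  (3,7)  (5,8)  (11,12)  (12,15)  (13,16)  (14,17)  (16,18)  (17,19)  (17,20)  (18,21)  (21,23)  (25,26)
take (1,6); skip (3,7); skip (5,8); take (11,12); take (12,15); skip (13,16); skip (14,17); take (16,18); skip (17,19); take (18,21); take (21,23); take (25,26).
Selected: (1,6) (11,12) (12,15) (16,18) (18,21) (21,23) (25,26)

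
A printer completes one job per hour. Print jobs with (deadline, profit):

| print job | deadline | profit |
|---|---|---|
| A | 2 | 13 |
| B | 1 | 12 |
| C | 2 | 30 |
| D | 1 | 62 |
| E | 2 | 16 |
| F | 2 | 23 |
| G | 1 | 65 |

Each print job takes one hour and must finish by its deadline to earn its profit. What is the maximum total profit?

95

Sort by profit descending; place each in the latest free slot ≤ its deadline.
Profit order: G=65 D=62 C=30 F=23 E=16 A=13 B=12
Assign: G→slot 1, D skipped, C→slot 2, F skipped, E skipped, A skipped, B skipped.
Slots: [1:G] [2:C]
Profit = 65 + 30 = 95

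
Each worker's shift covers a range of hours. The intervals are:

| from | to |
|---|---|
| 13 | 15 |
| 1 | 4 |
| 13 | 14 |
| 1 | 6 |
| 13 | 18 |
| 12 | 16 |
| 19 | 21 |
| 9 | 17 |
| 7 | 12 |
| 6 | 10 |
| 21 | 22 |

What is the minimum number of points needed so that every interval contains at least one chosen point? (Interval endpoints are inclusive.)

4

By right end: [1,4]  [1,6]  [6,10]  [7,12]  [13,14]  [13,15]  [12,16]  [9,17]  [13,18]  [19,21]  [21,22]
[1,4] uncovered → point at 4; [6,10] uncovered → point at 10; [13,14] uncovered → point at 14; [19,21] uncovered → point at 21.
Points: 4, 10, 14, 21 (4 total).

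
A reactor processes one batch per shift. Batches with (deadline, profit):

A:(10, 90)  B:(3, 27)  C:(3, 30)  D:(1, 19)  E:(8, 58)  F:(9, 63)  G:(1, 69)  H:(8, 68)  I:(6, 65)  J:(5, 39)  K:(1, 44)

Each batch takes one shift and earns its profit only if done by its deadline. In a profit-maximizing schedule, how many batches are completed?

Sort by profit descending; place each in the latest free slot ≤ its deadline.
By profit: A(d10,90), G(d1,69), H(d8,68), I(d6,65), F(d9,63), E(d8,58), K(d1,44), J(d5,39), C(d3,30), B(d3,27), D(d1,19)
A→slot 10; G→slot 1; H→slot 8; I→slot 6; F→slot 9; E→slot 7; K skipped; J→slot 5; C→slot 3; B→slot 2; D skipped.
9 of 11 scheduled.

9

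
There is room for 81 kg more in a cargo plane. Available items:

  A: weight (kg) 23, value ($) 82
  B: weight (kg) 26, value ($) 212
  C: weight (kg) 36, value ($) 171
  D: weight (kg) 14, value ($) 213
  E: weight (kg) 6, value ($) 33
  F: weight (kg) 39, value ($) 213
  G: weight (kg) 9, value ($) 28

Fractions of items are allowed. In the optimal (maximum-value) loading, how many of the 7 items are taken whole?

3

Greedy by value/weight ratio, highest first.
Order: D (213/14=15.21) > B (212/26=8.15) > E (33/6=5.50) > F (213/39=5.46) > C (171/36=4.75) > A (82/23=3.57) > G (28/9=3.11)
Fill: take D (14 @ 213) → take B (26 @ 212) → take E (6 @ 33) → take 35/39 of F → 191.15; 81/81 used.
3 item(s) taken whole; one partial (take 35/39 of F).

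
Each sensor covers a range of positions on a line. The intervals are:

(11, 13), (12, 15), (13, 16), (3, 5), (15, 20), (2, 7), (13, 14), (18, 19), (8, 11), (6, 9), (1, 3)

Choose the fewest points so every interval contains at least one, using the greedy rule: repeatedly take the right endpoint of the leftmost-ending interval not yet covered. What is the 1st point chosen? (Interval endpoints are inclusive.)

3

Sort by right endpoint; whenever an interval is uncovered, place a point at its right end.
By right end: [1,3]  [3,5]  [2,7]  [6,9]  [8,11]  [11,13]  [13,14]  [12,15]  [13,16]  [18,19]  [15,20]
[1,3] uncovered → point at 3; [6,9] uncovered → point at 9; [11,13] uncovered → point at 13; [18,19] uncovered → point at 19.
Points: 3, 9, 13, 19 (4 total).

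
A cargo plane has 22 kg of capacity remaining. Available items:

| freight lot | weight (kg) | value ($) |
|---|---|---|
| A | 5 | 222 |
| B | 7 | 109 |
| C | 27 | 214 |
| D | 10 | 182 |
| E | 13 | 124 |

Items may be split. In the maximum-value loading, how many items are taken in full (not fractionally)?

3

Order: A (222/5=44.40) > D (182/10=18.20) > B (109/7=15.57) > E (124/13=9.54) > C (214/27=7.93)
Fill: take A (5 @ 222) → take D (10 @ 182) → take B (7 @ 109); 22/22 used.
3 item(s) taken whole.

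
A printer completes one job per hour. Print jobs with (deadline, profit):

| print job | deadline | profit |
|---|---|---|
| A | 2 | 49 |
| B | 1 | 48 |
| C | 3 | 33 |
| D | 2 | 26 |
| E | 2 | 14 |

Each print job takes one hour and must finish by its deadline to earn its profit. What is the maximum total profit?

Take jobs in profit order; each goes to the latest open slot no later than its deadline.
Profit order: A=49 B=48 C=33 D=26 E=14
Assign: A→slot 2, B→slot 1, C→slot 3, D skipped, E skipped.
Slots: [1:B] [2:A] [3:C]
Profit = 48 + 49 + 33 = 130

130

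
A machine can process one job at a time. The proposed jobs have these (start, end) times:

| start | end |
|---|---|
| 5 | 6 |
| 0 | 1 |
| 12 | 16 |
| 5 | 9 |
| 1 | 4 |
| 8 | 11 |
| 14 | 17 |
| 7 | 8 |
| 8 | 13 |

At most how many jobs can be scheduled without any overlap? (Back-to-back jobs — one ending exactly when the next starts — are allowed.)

Greedy by earliest finish: after sorting by end time, pick each interval compatible with the last pick.
Sorted by end: (0,1)  (1,4)  (5,6)  (7,8)  (5,9)  (8,11)  (8,13)  (12,16)  (14,17)
take (0,1); take (1,4); take (5,6); take (7,8); skip (5,9); take (8,11); take (12,16); skip (14,17).
Selected 6 jobs.

6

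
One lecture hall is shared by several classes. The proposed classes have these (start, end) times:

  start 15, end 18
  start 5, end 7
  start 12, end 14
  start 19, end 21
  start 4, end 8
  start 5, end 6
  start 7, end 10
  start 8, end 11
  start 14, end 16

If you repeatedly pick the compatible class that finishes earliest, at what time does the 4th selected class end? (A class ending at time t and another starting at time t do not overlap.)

Sorted by end: (5,6)  (5,7)  (4,8)  (7,10)  (8,11)  (12,14)  (14,16)  (15,18)  (19,21)
take (5,6); skip (5,7); take (7,10); take (12,14); take (14,16); take (19,21).
Selected: (5,6) (7,10) (12,14) (14,16) (19,21)

16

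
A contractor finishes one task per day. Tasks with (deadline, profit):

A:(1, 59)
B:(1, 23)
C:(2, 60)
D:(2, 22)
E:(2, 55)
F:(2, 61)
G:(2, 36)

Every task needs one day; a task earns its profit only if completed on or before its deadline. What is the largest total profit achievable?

Sort by profit descending; place each in the latest free slot ≤ its deadline.
By profit: F(d2,61), C(d2,60), A(d1,59), E(d2,55), G(d2,36), B(d1,23), D(d2,22)
F→slot 2; C→slot 1; A skipped; E skipped; G skipped; B skipped; D skipped.
Profit = 60 + 61 = 121

121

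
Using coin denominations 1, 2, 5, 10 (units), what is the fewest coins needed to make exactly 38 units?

Greedy: take as many of the largest coin as possible, then repeat with the remainder.
38 − 3×10→8 − 1×5→3 − 1×2→1 − 1×1→0
Total coins = 3 + 1 + 1 + 1 = 6

6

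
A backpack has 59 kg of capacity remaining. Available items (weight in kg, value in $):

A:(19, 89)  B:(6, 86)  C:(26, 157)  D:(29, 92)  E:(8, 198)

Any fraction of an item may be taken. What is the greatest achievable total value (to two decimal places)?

530.00

Greedy by value/weight ratio, highest first.
Order: E (198/8=24.75) > B (86/6=14.33) > C (157/26=6.04) > A (89/19=4.68) > D (92/29=3.17)
Fill: take E (8 @ 198) → take B (6 @ 86) → take C (26 @ 157) → take A (19 @ 89); 59/59 used.
Total value = 530.00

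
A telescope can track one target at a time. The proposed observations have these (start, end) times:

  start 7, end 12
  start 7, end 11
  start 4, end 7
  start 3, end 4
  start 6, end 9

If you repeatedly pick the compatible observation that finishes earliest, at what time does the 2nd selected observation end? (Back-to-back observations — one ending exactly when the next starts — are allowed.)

7

By end time: (3,4), (4,7), (6,9), (7,11), (7,12).
Pick (3,4); next start ≥ 4 → (4,7); next start ≥ 7 → (7,11).
Selected: (3,4) (4,7) (7,11)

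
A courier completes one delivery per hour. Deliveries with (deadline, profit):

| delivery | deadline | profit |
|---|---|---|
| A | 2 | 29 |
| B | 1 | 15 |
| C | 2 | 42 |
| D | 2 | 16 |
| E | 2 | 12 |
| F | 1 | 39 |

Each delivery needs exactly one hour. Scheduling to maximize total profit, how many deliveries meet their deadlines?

Profit order: C=42 F=39 A=29 D=16 B=15 E=12
Assign: C→slot 2, F→slot 1, A skipped, D skipped, B skipped, E skipped.
Slots: [1:F] [2:C]
2 of 6 scheduled.

2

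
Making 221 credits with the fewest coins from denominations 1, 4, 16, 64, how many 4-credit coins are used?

221 − 3×64→29 − 1×16→13 − 3×4→1 − 1×1→0
Count of 4: 3

3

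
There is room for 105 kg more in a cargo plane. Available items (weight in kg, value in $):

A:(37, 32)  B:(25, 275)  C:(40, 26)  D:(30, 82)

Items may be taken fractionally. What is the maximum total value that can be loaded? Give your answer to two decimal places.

Greedy by value/weight ratio, highest first.
Order: B (275/25=11.00) > D (82/30=2.73) > A (32/37=0.86) > C (26/40=0.65)
Fill: take B (25 @ 275) → take D (30 @ 82) → take A (37 @ 32) → take 13/40 of C → 8.45; 105/105 used.
Total value = 397.45

397.45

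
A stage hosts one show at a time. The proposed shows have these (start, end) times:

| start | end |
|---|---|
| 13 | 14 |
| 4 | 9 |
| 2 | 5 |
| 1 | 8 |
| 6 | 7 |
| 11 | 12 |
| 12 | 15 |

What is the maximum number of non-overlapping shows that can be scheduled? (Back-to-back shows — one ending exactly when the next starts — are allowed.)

Greedy by earliest finish: after sorting by end time, pick each interval compatible with the last pick.
Sorted by end: (2,5)  (6,7)  (1,8)  (4,9)  (11,12)  (13,14)  (12,15)
take (2,5); take (6,7); skip (4,9); take (11,12); take (13,14); skip (12,15).
Selected 4 shows.

4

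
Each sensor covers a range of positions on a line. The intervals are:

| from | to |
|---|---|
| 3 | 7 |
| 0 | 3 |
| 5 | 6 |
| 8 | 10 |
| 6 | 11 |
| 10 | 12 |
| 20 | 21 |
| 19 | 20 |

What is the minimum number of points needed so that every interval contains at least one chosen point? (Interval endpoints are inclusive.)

Process intervals by earliest right end; each time one isn't hit yet, stab at its right endpoint.
By right end: [0,3]  [5,6]  [3,7]  [8,10]  [6,11]  [10,12]  [19,20]  [20,21]
[0,3] uncovered → point at 3; [5,6] uncovered → point at 6; [8,10] uncovered → point at 10; [19,20] uncovered → point at 20.
Points: 3, 6, 10, 20 (4 total).

4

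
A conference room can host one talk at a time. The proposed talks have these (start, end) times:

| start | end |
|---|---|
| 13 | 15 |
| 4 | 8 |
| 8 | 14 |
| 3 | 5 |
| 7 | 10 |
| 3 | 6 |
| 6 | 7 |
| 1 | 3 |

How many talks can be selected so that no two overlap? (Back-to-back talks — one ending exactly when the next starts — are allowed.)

5

Greedy by earliest finish: after sorting by end time, pick each interval compatible with the last pick.
By end time: (1,3), (3,5), (3,6), (6,7), (4,8), (7,10), (8,14), (13,15).
Pick (1,3); next start ≥ 3 → (3,5); next start ≥ 5 → (6,7); next start ≥ 7 → (7,10); next start ≥ 10 → (13,15).
Selected 5 talks.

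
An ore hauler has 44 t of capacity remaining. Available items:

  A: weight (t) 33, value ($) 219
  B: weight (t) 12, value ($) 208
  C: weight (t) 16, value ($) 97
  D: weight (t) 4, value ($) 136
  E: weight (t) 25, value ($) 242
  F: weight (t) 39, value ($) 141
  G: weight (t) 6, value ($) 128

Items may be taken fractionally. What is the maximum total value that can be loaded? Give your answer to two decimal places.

684.96

Ratios (sorted): D 34.00, G 21.33, B 17.33, E 9.68, A 6.64, C 6.06, F 3.62
take D (4 @ 136); take G (6 @ 128); take B (12 @ 208); take 22/25 of E → 212.96. Capacity used 44/44.
Total value = 684.96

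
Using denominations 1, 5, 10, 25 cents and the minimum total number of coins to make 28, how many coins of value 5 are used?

0

Greedy: take as many of the largest coin as possible, then repeat with the remainder.
28 − 1×25→3 − 3×1→0
Count of 5: 0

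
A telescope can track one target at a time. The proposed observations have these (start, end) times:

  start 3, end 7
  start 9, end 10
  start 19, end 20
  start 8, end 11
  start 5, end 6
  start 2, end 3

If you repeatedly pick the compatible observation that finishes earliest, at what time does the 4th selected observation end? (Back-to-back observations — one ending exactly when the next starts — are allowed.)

20

Greedy by earliest finish: after sorting by end time, pick each interval compatible with the last pick.
By end time: (2,3), (5,6), (3,7), (9,10), (8,11), (19,20).
Pick (2,3); next start ≥ 3 → (5,6); next start ≥ 6 → (9,10); next start ≥ 10 → (19,20).
Selected: (2,3) (5,6) (9,10) (19,20)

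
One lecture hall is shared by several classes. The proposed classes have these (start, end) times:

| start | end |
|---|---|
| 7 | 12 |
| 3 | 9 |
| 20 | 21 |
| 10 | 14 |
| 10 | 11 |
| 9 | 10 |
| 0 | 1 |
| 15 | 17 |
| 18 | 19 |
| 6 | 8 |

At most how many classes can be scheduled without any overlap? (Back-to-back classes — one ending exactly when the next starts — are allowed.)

Sorted by end: (0,1)  (6,8)  (3,9)  (9,10)  (10,11)  (7,12)  (10,14)  (15,17)  (18,19)  (20,21)
take (0,1); take (6,8); take (9,10); take (10,11); skip (7,12); take (15,17); take (18,19); take (20,21).
Selected 7 classes.

7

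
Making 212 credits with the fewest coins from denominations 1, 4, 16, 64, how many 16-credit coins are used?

1

Use the largest denomination that fits, subtract, and repeat.
212 = 3×64 + 1×16 + 1×4
Count of 16: 1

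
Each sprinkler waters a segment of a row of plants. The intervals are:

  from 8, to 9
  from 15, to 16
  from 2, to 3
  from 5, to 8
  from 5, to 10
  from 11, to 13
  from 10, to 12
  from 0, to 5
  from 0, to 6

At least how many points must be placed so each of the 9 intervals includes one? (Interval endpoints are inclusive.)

Sort by right endpoint; whenever an interval is uncovered, place a point at its right end.
By right end: [2,3]  [0,5]  [0,6]  [5,8]  [8,9]  [5,10]  [10,12]  [11,13]  [15,16]
[2,3] uncovered → point at 3; [5,8] uncovered → point at 8; [10,12] uncovered → point at 12; [15,16] uncovered → point at 16.
Points: 3, 8, 12, 16 (4 total).

4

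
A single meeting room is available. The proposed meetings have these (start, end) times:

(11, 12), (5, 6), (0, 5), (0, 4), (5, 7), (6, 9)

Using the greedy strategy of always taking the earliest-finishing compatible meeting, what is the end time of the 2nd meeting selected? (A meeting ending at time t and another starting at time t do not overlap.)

6

By end time: (0,4), (0,5), (5,6), (5,7), (6,9), (11,12).
Pick (0,4); next start ≥ 4 → (5,6); next start ≥ 6 → (6,9); next start ≥ 9 → (11,12).
Selected: (0,4) (5,6) (6,9) (11,12)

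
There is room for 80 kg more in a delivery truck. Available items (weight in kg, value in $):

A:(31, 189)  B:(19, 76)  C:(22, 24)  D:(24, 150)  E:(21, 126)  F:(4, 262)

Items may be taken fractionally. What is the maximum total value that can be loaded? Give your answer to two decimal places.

Greedy by value/weight ratio, highest first.
Order: F (262/4=65.50) > D (150/24=6.25) > A (189/31=6.10) > E (126/21=6.00) > B (76/19=4.00) > C (24/22=1.09)
Fill: take F (4 @ 262) → take D (24 @ 150) → take A (31 @ 189) → take E (21 @ 126); 80/80 used.
Total value = 727.00

727.00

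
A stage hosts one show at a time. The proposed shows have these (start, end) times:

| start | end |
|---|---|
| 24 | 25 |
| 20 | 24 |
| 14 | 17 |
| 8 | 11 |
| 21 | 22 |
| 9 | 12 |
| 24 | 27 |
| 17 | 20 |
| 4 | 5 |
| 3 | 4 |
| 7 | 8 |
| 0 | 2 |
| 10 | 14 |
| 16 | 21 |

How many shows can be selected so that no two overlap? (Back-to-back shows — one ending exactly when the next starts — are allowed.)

9

By end time: (0,2), (3,4), (4,5), (7,8), (8,11), (9,12), (10,14), (14,17), (17,20), (16,21), (21,22), (20,24), (24,25), (24,27).
Pick (0,2); next start ≥ 2 → (3,4); next start ≥ 4 → (4,5); next start ≥ 5 → (7,8); next start ≥ 8 → (8,11); next start ≥ 11 → (14,17); next start ≥ 17 → (17,20); next start ≥ 20 → (21,22); next start ≥ 22 → (24,25).
Selected 9 shows.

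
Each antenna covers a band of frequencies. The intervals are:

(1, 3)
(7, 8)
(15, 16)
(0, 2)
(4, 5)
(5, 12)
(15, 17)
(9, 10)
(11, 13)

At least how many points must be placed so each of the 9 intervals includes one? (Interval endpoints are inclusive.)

Process intervals by earliest right end; each time one isn't hit yet, stab at its right endpoint.
By right end: [0,2]  [1,3]  [4,5]  [7,8]  [9,10]  [5,12]  [11,13]  [15,16]  [15,17]
[0,2] uncovered → point at 2; [4,5] uncovered → point at 5; [7,8] uncovered → point at 8; [9,10] uncovered → point at 10; [11,13] uncovered → point at 13; [15,16] uncovered → point at 16.
Points: 2, 5, 8, 10, 13, 16 (6 total).

6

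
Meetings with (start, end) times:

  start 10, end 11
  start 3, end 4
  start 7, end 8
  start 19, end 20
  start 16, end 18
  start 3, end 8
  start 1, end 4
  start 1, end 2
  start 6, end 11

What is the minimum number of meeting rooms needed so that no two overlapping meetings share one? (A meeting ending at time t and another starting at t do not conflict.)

Events (time:±→running): 1:+→1 1:+→2 2:-→1 3:+→2 3:+→3 … peak 3.

3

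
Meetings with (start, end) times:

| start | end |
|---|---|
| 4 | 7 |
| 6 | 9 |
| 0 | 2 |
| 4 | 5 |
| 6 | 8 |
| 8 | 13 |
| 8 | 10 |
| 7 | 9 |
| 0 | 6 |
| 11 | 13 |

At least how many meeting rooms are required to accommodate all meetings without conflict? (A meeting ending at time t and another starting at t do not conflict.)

4

The answer is the maximum number of intervals overlapping at any instant.
Events (time:±→running): 0:+→1 0:+→2 2:-→1 4:+→2 4:+→3 5:-→2 6:-→1 6:+→2 6:+→3 7:-→2 7:+→3 8:-→2 8:+→3 8:+→4 … peak 4.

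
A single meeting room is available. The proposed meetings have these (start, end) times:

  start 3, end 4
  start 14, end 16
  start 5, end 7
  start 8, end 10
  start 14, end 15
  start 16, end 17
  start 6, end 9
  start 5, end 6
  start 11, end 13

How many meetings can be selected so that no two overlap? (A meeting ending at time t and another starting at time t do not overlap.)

6

Order by finish time; keep every interval that doesn't clash with the previous kept one.
By end time: (3,4), (5,6), (5,7), (6,9), (8,10), (11,13), (14,15), (14,16), (16,17).
Pick (3,4); next start ≥ 4 → (5,6); next start ≥ 6 → (6,9); next start ≥ 9 → (11,13); next start ≥ 13 → (14,15); next start ≥ 15 → (16,17).
Selected 6 meetings.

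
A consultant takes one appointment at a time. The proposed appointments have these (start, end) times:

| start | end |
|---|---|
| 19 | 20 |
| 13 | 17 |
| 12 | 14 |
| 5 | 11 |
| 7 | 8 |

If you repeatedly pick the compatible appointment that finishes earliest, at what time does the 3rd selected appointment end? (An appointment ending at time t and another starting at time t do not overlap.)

By end time: (7,8), (5,11), (12,14), (13,17), (19,20).
Pick (7,8); next start ≥ 8 → (12,14); next start ≥ 14 → (19,20).
Selected: (7,8) (12,14) (19,20)

20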